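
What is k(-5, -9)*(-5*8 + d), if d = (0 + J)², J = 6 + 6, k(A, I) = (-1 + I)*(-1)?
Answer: 1040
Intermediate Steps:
k(A, I) = 1 - I
J = 12
d = 144 (d = (0 + 12)² = 12² = 144)
k(-5, -9)*(-5*8 + d) = (1 - 1*(-9))*(-5*8 + 144) = (1 + 9)*(-40 + 144) = 10*104 = 1040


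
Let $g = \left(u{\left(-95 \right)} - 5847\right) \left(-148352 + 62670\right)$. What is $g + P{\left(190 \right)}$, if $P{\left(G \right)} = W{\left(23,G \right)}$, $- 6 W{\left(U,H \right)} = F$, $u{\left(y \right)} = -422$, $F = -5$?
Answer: $\frac{3222842753}{6} \approx 5.3714 \cdot 10^{8}$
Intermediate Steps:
$W{\left(U,H \right)} = \frac{5}{6}$ ($W{\left(U,H \right)} = \left(- \frac{1}{6}\right) \left(-5\right) = \frac{5}{6}$)
$P{\left(G \right)} = \frac{5}{6}$
$g = 537140458$ ($g = \left(-422 - 5847\right) \left(-148352 + 62670\right) = \left(-6269\right) \left(-85682\right) = 537140458$)
$g + P{\left(190 \right)} = 537140458 + \frac{5}{6} = \frac{3222842753}{6}$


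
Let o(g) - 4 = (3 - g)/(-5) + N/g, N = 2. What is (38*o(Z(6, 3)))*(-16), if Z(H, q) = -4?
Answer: -6384/5 ≈ -1276.8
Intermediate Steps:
o(g) = 17/5 + 2/g + g/5 (o(g) = 4 + ((3 - g)/(-5) + 2/g) = 4 + ((3 - g)*(-1/5) + 2/g) = 4 + ((-3/5 + g/5) + 2/g) = 4 + (-3/5 + 2/g + g/5) = 17/5 + 2/g + g/5)
(38*o(Z(6, 3)))*(-16) = (38*((1/5)*(10 - 4*(17 - 4))/(-4)))*(-16) = (38*((1/5)*(-1/4)*(10 - 4*13)))*(-16) = (38*((1/5)*(-1/4)*(10 - 52)))*(-16) = (38*((1/5)*(-1/4)*(-42)))*(-16) = (38*(21/10))*(-16) = (399/5)*(-16) = -6384/5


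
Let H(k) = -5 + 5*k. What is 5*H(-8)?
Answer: -225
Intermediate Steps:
5*H(-8) = 5*(-5 + 5*(-8)) = 5*(-5 - 40) = 5*(-45) = -225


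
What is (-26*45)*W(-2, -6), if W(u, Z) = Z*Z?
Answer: -42120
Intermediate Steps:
W(u, Z) = Z²
(-26*45)*W(-2, -6) = -26*45*(-6)² = -1170*36 = -42120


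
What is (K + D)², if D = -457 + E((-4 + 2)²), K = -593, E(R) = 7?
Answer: 1087849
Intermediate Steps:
D = -450 (D = -457 + 7 = -450)
(K + D)² = (-593 - 450)² = (-1043)² = 1087849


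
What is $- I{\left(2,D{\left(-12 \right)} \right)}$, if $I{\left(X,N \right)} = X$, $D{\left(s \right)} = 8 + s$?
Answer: $-2$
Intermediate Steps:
$- I{\left(2,D{\left(-12 \right)} \right)} = \left(-1\right) 2 = -2$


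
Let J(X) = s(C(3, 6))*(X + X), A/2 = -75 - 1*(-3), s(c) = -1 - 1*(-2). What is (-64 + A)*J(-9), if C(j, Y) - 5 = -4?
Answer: 3744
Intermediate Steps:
C(j, Y) = 1 (C(j, Y) = 5 - 4 = 1)
s(c) = 1 (s(c) = -1 + 2 = 1)
A = -144 (A = 2*(-75 - 1*(-3)) = 2*(-75 + 3) = 2*(-72) = -144)
J(X) = 2*X (J(X) = 1*(X + X) = 1*(2*X) = 2*X)
(-64 + A)*J(-9) = (-64 - 144)*(2*(-9)) = -208*(-18) = 3744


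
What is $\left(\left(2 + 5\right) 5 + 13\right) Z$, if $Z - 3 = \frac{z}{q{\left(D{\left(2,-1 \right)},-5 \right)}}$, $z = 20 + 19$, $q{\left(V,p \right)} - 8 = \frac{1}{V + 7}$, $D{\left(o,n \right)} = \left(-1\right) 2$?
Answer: $\frac{15264}{41} \approx 372.29$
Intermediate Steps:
$D{\left(o,n \right)} = -2$
$q{\left(V,p \right)} = 8 + \frac{1}{7 + V}$ ($q{\left(V,p \right)} = 8 + \frac{1}{V + 7} = 8 + \frac{1}{7 + V}$)
$z = 39$
$Z = \frac{318}{41}$ ($Z = 3 + \frac{39}{\frac{1}{7 - 2} \left(57 + 8 \left(-2\right)\right)} = 3 + \frac{39}{\frac{1}{5} \left(57 - 16\right)} = 3 + \frac{39}{\frac{1}{5} \cdot 41} = 3 + \frac{39}{\frac{41}{5}} = 3 + 39 \cdot \frac{5}{41} = 3 + \frac{195}{41} = \frac{318}{41} \approx 7.7561$)
$\left(\left(2 + 5\right) 5 + 13\right) Z = \left(\left(2 + 5\right) 5 + 13\right) \frac{318}{41} = \left(7 \cdot 5 + 13\right) \frac{318}{41} = \left(35 + 13\right) \frac{318}{41} = 48 \cdot \frac{318}{41} = \frac{15264}{41}$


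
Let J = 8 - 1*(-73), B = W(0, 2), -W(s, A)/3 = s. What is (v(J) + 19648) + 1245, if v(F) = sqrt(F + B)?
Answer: 20902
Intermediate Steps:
W(s, A) = -3*s
B = 0 (B = -3*0 = 0)
J = 81 (J = 8 + 73 = 81)
v(F) = sqrt(F) (v(F) = sqrt(F + 0) = sqrt(F))
(v(J) + 19648) + 1245 = (sqrt(81) + 19648) + 1245 = (9 + 19648) + 1245 = 19657 + 1245 = 20902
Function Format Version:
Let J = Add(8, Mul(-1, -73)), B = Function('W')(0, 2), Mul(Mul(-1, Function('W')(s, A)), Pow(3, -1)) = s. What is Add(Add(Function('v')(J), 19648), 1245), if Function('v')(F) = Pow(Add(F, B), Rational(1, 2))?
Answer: 20902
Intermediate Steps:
Function('W')(s, A) = Mul(-3, s)
B = 0 (B = Mul(-3, 0) = 0)
J = 81 (J = Add(8, 73) = 81)
Function('v')(F) = Pow(F, Rational(1, 2)) (Function('v')(F) = Pow(Add(F, 0), Rational(1, 2)) = Pow(F, Rational(1, 2)))
Add(Add(Function('v')(J), 19648), 1245) = Add(Add(Pow(81, Rational(1, 2)), 19648), 1245) = Add(Add(9, 19648), 1245) = Add(19657, 1245) = 20902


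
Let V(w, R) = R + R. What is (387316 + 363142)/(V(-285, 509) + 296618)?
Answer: 375229/148818 ≈ 2.5214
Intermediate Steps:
V(w, R) = 2*R
(387316 + 363142)/(V(-285, 509) + 296618) = (387316 + 363142)/(2*509 + 296618) = 750458/(1018 + 296618) = 750458/297636 = 750458*(1/297636) = 375229/148818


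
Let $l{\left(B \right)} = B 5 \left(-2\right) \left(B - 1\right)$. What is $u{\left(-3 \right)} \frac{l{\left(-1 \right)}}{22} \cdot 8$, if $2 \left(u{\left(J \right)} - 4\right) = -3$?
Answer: $- \frac{200}{11} \approx -18.182$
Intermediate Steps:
$u{\left(J \right)} = \frac{5}{2}$ ($u{\left(J \right)} = 4 + \frac{1}{2} \left(-3\right) = 4 - \frac{3}{2} = \frac{5}{2}$)
$l{\left(B \right)} = - 10 B \left(-1 + B\right)$ ($l{\left(B \right)} = 5 B \left(-2\right) \left(-1 + B\right) = - 10 B \left(-1 + B\right)$)
$u{\left(-3 \right)} \frac{l{\left(-1 \right)}}{22} \cdot 8 = \frac{5 \frac{10 \left(-1\right) \left(1 - -1\right)}{22}}{2} \cdot 8 = \frac{5 \cdot 10 \left(-1\right) \left(1 + 1\right) \frac{1}{22}}{2} \cdot 8 = \frac{5 \cdot 10 \left(-1\right) 2 \cdot \frac{1}{22}}{2} \cdot 8 = \frac{5 \left(\left(-20\right) \frac{1}{22}\right)}{2} \cdot 8 = \frac{5}{2} \left(- \frac{10}{11}\right) 8 = \left(- \frac{25}{11}\right) 8 = - \frac{200}{11}$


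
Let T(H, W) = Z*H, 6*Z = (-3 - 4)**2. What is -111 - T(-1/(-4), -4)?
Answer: -2713/24 ≈ -113.04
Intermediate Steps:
Z = 49/6 (Z = (-3 - 4)**2/6 = (1/6)*(-7)**2 = (1/6)*49 = 49/6 ≈ 8.1667)
T(H, W) = 49*H/6
-111 - T(-1/(-4), -4) = -111 - 49*(-1/(-4))/6 = -111 - 49*(-1*(-1/4))/6 = -111 - 49/(6*4) = -111 - 1*49/24 = -111 - 49/24 = -2713/24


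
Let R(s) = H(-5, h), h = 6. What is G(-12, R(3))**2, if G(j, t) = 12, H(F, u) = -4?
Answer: 144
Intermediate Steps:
R(s) = -4
G(-12, R(3))**2 = 12**2 = 144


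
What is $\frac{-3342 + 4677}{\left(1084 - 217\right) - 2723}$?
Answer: $- \frac{1335}{1856} \approx -0.71929$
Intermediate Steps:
$\frac{-3342 + 4677}{\left(1084 - 217\right) - 2723} = \frac{1335}{867 - 2723} = \frac{1335}{-1856} = 1335 \left(- \frac{1}{1856}\right) = - \frac{1335}{1856}$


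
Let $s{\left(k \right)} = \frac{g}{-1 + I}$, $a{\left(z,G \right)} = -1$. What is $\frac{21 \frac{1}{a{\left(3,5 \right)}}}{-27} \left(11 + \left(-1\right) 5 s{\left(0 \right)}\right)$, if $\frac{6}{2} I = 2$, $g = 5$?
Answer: $\frac{602}{9} \approx 66.889$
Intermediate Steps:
$I = \frac{2}{3}$ ($I = \frac{1}{3} \cdot 2 = \frac{2}{3} \approx 0.66667$)
$s{\left(k \right)} = -15$ ($s{\left(k \right)} = \frac{1}{-1 + \frac{2}{3}} \cdot 5 = \frac{1}{- \frac{1}{3}} \cdot 5 = \left(-3\right) 5 = -15$)
$\frac{21 \frac{1}{a{\left(3,5 \right)}}}{-27} \left(11 + \left(-1\right) 5 s{\left(0 \right)}\right) = \frac{21 \frac{1}{-1}}{-27} \left(11 + \left(-1\right) 5 \left(-15\right)\right) = 21 \left(-1\right) \left(- \frac{1}{27}\right) \left(11 - -75\right) = \left(-21\right) \left(- \frac{1}{27}\right) \left(11 + 75\right) = \frac{7}{9} \cdot 86 = \frac{602}{9}$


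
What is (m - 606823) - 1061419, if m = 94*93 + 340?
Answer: -1659160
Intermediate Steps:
m = 9082 (m = 8742 + 340 = 9082)
(m - 606823) - 1061419 = (9082 - 606823) - 1061419 = -597741 - 1061419 = -1659160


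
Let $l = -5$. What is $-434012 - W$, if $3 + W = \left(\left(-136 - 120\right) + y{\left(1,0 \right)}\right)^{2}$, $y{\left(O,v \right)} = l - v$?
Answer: $-502130$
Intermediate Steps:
$y{\left(O,v \right)} = -5 - v$
$W = 68118$ ($W = -3 + \left(\left(-136 - 120\right) - 5\right)^{2} = -3 + \left(-256 + \left(-5 + 0\right)\right)^{2} = -3 + \left(-256 - 5\right)^{2} = -3 + \left(-261\right)^{2} = -3 + 68121 = 68118$)
$-434012 - W = -434012 - 68118 = -502130$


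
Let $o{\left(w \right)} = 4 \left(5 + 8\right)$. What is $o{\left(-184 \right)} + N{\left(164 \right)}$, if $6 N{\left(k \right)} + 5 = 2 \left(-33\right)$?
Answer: $\frac{241}{6} \approx 40.167$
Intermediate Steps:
$N{\left(k \right)} = - \frac{71}{6}$ ($N{\left(k \right)} = - \frac{5}{6} + \frac{2 \left(-33\right)}{6} = - \frac{5}{6} + \frac{1}{6} \left(-66\right) = - \frac{5}{6} - 11 = - \frac{71}{6}$)
$o{\left(w \right)} = 52$ ($o{\left(w \right)} = 4 \cdot 13 = 52$)
$o{\left(-184 \right)} + N{\left(164 \right)} = 52 - \frac{71}{6} = \frac{241}{6}$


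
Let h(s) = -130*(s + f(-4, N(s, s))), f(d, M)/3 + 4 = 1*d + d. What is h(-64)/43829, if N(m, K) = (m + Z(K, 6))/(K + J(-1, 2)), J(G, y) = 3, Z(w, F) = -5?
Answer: 13000/43829 ≈ 0.29661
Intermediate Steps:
N(m, K) = (-5 + m)/(3 + K) (N(m, K) = (m - 5)/(K + 3) = (-5 + m)/(3 + K))
f(d, M) = -12 + 6*d (f(d, M) = -12 + 3*(1*d + d) = -12 + 3*(d + d) = -12 + 3*(2*d) = -12 + 6*d)
h(s) = 4680 - 130*s (h(s) = -130*(s + (-12 + 6*(-4))) = -130*(s + (-12 - 24)) = -130*(s - 36) = -130*(-36 + s) = 4680 - 130*s)
h(-64)/43829 = (4680 - 130*(-64))/43829 = (4680 + 8320)*(1/43829) = 13000*(1/43829) = 13000/43829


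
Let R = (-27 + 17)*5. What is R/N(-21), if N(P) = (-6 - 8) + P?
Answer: 10/7 ≈ 1.4286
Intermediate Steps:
N(P) = -14 + P
R = -50 (R = -10*5 = -50)
R/N(-21) = -50/(-14 - 21) = -50/(-35) = -50*(-1/35) = 10/7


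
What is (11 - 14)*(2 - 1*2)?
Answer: 0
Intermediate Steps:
(11 - 14)*(2 - 1*2) = -3*(2 - 2) = -3*0 = 0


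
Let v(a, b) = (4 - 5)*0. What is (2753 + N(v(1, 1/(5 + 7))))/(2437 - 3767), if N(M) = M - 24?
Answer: -2729/1330 ≈ -2.0519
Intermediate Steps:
v(a, b) = 0 (v(a, b) = -1*0 = 0)
N(M) = -24 + M
(2753 + N(v(1, 1/(5 + 7))))/(2437 - 3767) = (2753 + (-24 + 0))/(2437 - 3767) = (2753 - 24)/(-1330) = 2729*(-1/1330) = -2729/1330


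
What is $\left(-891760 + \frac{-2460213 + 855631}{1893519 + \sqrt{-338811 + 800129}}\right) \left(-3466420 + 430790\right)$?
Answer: $\frac{1386559387932891419966420}{512201963149} - \frac{695845322380 \sqrt{461318}}{512201963149} \approx 2.7071 \cdot 10^{12}$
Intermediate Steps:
$\left(-891760 + \frac{-2460213 + 855631}{1893519 + \sqrt{-338811 + 800129}}\right) \left(-3466420 + 430790\right) = \left(-891760 - \frac{1604582}{1893519 + \sqrt{461318}}\right) \left(-3035630\right) = 2707053408800 + \frac{4870917256660}{1893519 + \sqrt{461318}}$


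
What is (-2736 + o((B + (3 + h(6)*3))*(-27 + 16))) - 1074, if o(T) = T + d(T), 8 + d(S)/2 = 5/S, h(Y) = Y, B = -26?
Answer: -41479/11 ≈ -3770.8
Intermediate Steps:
d(S) = -16 + 10/S (d(S) = -16 + 2*(5/S) = -16 + 10/S)
o(T) = -16 + T + 10/T (o(T) = T + (-16 + 10/T) = -16 + T + 10/T)
(-2736 + o((B + (3 + h(6)*3))*(-27 + 16))) - 1074 = (-2736 + (-16 + (-26 + (3 + 6*3))*(-27 + 16) + 10/(((-26 + (3 + 6*3))*(-27 + 16))))) - 1074 = (-2736 + (-16 + (-26 + (3 + 18))*(-11) + 10/(((-26 + (3 + 18))*(-11))))) - 1074 = (-2736 + (-16 + (-26 + 21)*(-11) + 10/(((-26 + 21)*(-11))))) - 1074 = (-2736 + (-16 - 5*(-11) + 10/((-5*(-11))))) - 1074 = (-2736 + (-16 + 55 + 10/55)) - 1074 = (-2736 + (-16 + 55 + 10*(1/55))) - 1074 = (-2736 + (-16 + 55 + 2/11)) - 1074 = (-2736 + 431/11) - 1074 = -29665/11 - 1074 = -41479/11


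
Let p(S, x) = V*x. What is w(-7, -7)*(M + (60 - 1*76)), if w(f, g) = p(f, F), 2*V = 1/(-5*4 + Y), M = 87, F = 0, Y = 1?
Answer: 0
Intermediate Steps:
V = -1/38 (V = 1/(2*(-5*4 + 1)) = 1/(2*(-20 + 1)) = (1/2)/(-19) = (1/2)*(-1/19) = -1/38 ≈ -0.026316)
p(S, x) = -x/38
w(f, g) = 0 (w(f, g) = -1/38*0 = 0)
w(-7, -7)*(M + (60 - 1*76)) = 0*(87 + (60 - 1*76)) = 0*(87 + (60 - 76)) = 0*(87 - 16) = 0*71 = 0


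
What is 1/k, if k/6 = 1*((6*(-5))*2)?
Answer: -1/360 ≈ -0.0027778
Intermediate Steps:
k = -360 (k = 6*(1*((6*(-5))*2)) = 6*(1*(-30*2)) = 6*(1*(-60)) = 6*(-60) = -360)
1/k = 1/(-360) = -1/360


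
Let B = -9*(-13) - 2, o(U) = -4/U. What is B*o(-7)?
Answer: 460/7 ≈ 65.714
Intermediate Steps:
B = 115 (B = 117 - 2 = 115)
B*o(-7) = 115*(-4/(-7)) = 115*(-4*(-⅐)) = 115*(4/7) = 460/7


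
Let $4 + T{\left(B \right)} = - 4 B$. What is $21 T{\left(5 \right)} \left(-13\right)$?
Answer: $6552$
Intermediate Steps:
$T{\left(B \right)} = -4 - 4 B$
$21 T{\left(5 \right)} \left(-13\right) = 21 \left(-4 - 20\right) \left(-13\right) = 21 \left(-24\right) \left(-13\right) = \left(-504\right) \left(-13\right) = 6552$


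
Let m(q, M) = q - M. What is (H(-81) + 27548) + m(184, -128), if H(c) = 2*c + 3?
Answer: 27701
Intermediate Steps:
H(c) = 3 + 2*c
(H(-81) + 27548) + m(184, -128) = ((3 + 2*(-81)) + 27548) + (184 - 1*(-128)) = ((3 - 162) + 27548) + (184 + 128) = (-159 + 27548) + 312 = 27389 + 312 = 27701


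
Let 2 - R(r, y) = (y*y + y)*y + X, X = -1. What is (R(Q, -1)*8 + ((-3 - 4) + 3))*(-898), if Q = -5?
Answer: -17960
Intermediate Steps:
R(r, y) = 3 - y*(y + y²) (R(r, y) = 2 - ((y*y + y)*y - 1) = 2 - ((y² + y)*y - 1) = 2 - ((y + y²)*y - 1) = 2 - (y*(y + y²) - 1) = 2 - (-1 + y*(y + y²)) = 2 + (1 - y*(y + y²)) = 3 - y*(y + y²))
(R(Q, -1)*8 + ((-3 - 4) + 3))*(-898) = ((3 - 1*(-1)² - 1*(-1)³)*8 + ((-3 - 4) + 3))*(-898) = ((3 - 1*1 - 1*(-1))*8 + (-7 + 3))*(-898) = ((3 - 1 + 1)*8 - 4)*(-898) = (3*8 - 4)*(-898) = (24 - 4)*(-898) = 20*(-898) = -17960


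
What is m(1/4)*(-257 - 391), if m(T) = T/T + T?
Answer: -810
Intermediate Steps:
m(T) = 1 + T
m(1/4)*(-257 - 391) = (1 + 1/4)*(-257 - 391) = (1 + ¼)*(-648) = (5/4)*(-648) = -810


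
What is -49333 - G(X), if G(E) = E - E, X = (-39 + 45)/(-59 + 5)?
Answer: -49333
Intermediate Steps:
X = -1/9 (X = 6/(-54) = 6*(-1/54) = -1/9 ≈ -0.11111)
G(E) = 0
-49333 - G(X) = -49333 - 1*0 = -49333 + 0 = -49333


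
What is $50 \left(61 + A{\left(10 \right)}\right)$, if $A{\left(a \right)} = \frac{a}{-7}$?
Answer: $\frac{20850}{7} \approx 2978.6$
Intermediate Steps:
$A{\left(a \right)} = - \frac{a}{7}$ ($A{\left(a \right)} = a \left(- \frac{1}{7}\right) = - \frac{a}{7}$)
$50 \left(61 + A{\left(10 \right)}\right) = 50 \left(61 - \frac{10}{7}\right) = 50 \cdot \frac{417}{7} = \frac{20850}{7}$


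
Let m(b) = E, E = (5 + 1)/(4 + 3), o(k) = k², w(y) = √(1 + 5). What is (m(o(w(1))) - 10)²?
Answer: 4096/49 ≈ 83.592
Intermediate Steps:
w(y) = √6
E = 6/7 ≈ 0.85714
m(b) = 6/7
(m(o(w(1))) - 10)² = (6/7 - 10)² = (-64/7)² = 4096/49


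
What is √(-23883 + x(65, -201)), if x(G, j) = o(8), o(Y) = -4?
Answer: I*√23887 ≈ 154.55*I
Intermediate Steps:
x(G, j) = -4
√(-23883 + x(65, -201)) = √(-23883 - 4) = √(-23887) = I*√23887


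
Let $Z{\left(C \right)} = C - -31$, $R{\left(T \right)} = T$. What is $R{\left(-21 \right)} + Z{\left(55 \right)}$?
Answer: $65$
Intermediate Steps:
$Z{\left(C \right)} = 31 + C$ ($Z{\left(C \right)} = C + 31 = 31 + C$)
$R{\left(-21 \right)} + Z{\left(55 \right)} = -21 + \left(31 + 55\right) = -21 + 86 = 65$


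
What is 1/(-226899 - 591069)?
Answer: -1/817968 ≈ -1.2225e-6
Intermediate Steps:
1/(-226899 - 591069) = 1/(-817968) = -1/817968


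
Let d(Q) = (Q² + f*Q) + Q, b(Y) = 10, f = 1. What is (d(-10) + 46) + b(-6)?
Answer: 136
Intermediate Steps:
d(Q) = Q² + 2*Q (d(Q) = (Q² + 1*Q) + Q = (Q² + Q) + Q = (Q + Q²) + Q = Q² + 2*Q)
(d(-10) + 46) + b(-6) = (-10*(2 - 10) + 46) + 10 = (-10*(-8) + 46) + 10 = (80 + 46) + 10 = 126 + 10 = 136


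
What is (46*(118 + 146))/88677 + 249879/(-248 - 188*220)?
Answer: -1031106311/175698696 ≈ -5.8686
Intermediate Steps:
(46*(118 + 146))/88677 + 249879/(-248 - 188*220) = (46*264)*(1/88677) + 249879/(-248 - 41360) = 12144*(1/88677) + 249879/(-41608) = 4048/29559 + 249879*(-1/41608) = 4048/29559 - 35697/5944 = -1031106311/175698696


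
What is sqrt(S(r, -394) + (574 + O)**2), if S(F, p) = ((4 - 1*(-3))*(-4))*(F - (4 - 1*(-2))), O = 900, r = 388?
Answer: 6*sqrt(60055) ≈ 1470.4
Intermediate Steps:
S(F, p) = 168 - 28*F (S(F, p) = ((4 + 3)*(-4))*(F - (4 + 2)) = (7*(-4))*(F - 1*6) = -28*(F - 6) = -28*(-6 + F) = 168 - 28*F)
sqrt(S(r, -394) + (574 + O)**2) = sqrt((168 - 28*388) + (574 + 900)**2) = sqrt((168 - 10864) + 1474**2) = sqrt(-10696 + 2172676) = sqrt(2161980) = 6*sqrt(60055)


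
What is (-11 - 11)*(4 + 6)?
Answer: -220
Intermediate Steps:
(-11 - 11)*(4 + 6) = -22*10 = -220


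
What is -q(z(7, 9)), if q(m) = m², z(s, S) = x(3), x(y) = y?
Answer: -9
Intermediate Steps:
z(s, S) = 3
-q(z(7, 9)) = -1*3² = -1*9 = -9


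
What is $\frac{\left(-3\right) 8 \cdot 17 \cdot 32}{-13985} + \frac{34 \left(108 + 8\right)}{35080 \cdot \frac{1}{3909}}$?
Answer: $\frac{5401652301}{12264845} \approx 440.42$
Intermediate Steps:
$\frac{\left(-3\right) 8 \cdot 17 \cdot 32}{-13985} + \frac{34 \left(108 + 8\right)}{35080 \cdot \frac{1}{3909}} = \left(-24\right) 17 \cdot 32 \left(- \frac{1}{13985}\right) + \frac{34 \cdot 116}{35080 \cdot \frac{1}{3909}} = \left(-408\right) 32 \left(- \frac{1}{13985}\right) + \frac{3944}{\frac{35080}{3909}} = \left(-13056\right) \left(- \frac{1}{13985}\right) + 3944 \cdot \frac{3909}{35080} = \frac{13056}{13985} + \frac{1927137}{4385} = \frac{5401652301}{12264845}$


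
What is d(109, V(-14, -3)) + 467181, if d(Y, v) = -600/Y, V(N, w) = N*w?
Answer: 50922129/109 ≈ 4.6718e+5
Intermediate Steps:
d(109, V(-14, -3)) + 467181 = -600/109 + 467181 = 50922129/109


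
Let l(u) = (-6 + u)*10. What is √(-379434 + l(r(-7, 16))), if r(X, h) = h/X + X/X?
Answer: 6*I*√516551/7 ≈ 616.04*I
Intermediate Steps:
r(X, h) = 1 + h/X (r(X, h) = h/X + 1 = 1 + h/X)
l(u) = -60 + 10*u
√(-379434 + l(r(-7, 16))) = √(-379434 + (-60 + 10*((-7 + 16)/(-7)))) = √(-379434 + (-60 + 10*(-⅐*9))) = √(-379434 + (-60 + 10*(-9/7))) = √(-379434 + (-60 - 90/7)) = √(-379434 - 510/7) = √(-2656548/7) = 6*I*√516551/7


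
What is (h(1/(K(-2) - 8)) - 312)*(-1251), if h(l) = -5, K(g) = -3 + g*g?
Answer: 396567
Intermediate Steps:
K(g) = -3 + g²
(h(1/(K(-2) - 8)) - 312)*(-1251) = (-5 - 312)*(-1251) = -317*(-1251) = 396567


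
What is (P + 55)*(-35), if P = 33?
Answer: -3080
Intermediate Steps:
(P + 55)*(-35) = (33 + 55)*(-35) = 88*(-35) = -3080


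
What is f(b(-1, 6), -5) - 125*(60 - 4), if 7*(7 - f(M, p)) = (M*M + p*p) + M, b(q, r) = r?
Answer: -49018/7 ≈ -7002.6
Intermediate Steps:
f(M, p) = 7 - M/7 - M**2/7 - p**2/7 (f(M, p) = 7 - ((M*M + p*p) + M)/7 = 7 - ((M**2 + p**2) + M)/7 = 7 - (M + M**2 + p**2)/7 = 7 + (-M/7 - M**2/7 - p**2/7) = 7 - M/7 - M**2/7 - p**2/7)
f(b(-1, 6), -5) - 125*(60 - 4) = (7 - 1/7*6 - 1/7*6**2 - 1/7*(-5)**2) - 125*(60 - 4) = (7 - 6/7 - 1/7*36 - 1/7*25) - 125*56 = (7 - 6/7 - 36/7 - 25/7) - 7000 = -18/7 - 7000 = -49018/7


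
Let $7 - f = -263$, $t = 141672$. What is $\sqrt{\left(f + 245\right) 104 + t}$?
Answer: $4 \sqrt{12202} \approx 441.85$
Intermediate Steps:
$f = 270$ ($f = 7 - -263 = 7 + 263 = 270$)
$\sqrt{\left(f + 245\right) 104 + t} = \sqrt{\left(270 + 245\right) 104 + 141672} = \sqrt{515 \cdot 104 + 141672} = \sqrt{53560 + 141672} = \sqrt{195232} = 4 \sqrt{12202}$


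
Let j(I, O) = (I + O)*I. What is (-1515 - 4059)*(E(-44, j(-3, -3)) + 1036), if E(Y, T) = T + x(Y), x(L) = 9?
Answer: -5925162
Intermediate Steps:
j(I, O) = I*(I + O)
E(Y, T) = 9 + T (E(Y, T) = T + 9 = 9 + T)
(-1515 - 4059)*(E(-44, j(-3, -3)) + 1036) = (-1515 - 4059)*((9 - 3*(-3 - 3)) + 1036) = -5574*((9 - 3*(-6)) + 1036) = -5574*((9 + 18) + 1036) = -5574*(27 + 1036) = -5574*1063 = -5925162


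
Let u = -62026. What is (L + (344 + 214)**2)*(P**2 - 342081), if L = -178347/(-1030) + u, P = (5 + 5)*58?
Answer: -1459997042647/1030 ≈ -1.4175e+9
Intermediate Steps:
P = 580 (P = 10*58 = 580)
L = -63708433/1030 (L = -178347/(-1030) - 62026 = -178347*(-1/1030) - 62026 = 178347/1030 - 62026 = -63708433/1030 ≈ -61853.)
(L + (344 + 214)**2)*(P**2 - 342081) = (-63708433/1030 + (344 + 214)**2)*(580**2 - 342081) = (-63708433/1030 + 558**2)*(336400 - 342081) = (-63708433/1030 + 311364)*(-5681) = (256996487/1030)*(-5681) = -1459997042647/1030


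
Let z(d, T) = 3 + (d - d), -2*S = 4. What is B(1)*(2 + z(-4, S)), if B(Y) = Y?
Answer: 5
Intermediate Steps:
S = -2 (S = -½*4 = -2)
z(d, T) = 3 (z(d, T) = 3 + 0 = 3)
B(1)*(2 + z(-4, S)) = 1*(2 + 3) = 1*5 = 5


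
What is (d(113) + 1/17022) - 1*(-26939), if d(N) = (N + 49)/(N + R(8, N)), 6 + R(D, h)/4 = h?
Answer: 248081369083/9208902 ≈ 26939.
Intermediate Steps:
R(D, h) = -24 + 4*h
d(N) = (49 + N)/(-24 + 5*N) (d(N) = (N + 49)/(N + (-24 + 4*N)) = (49 + N)/(-24 + 5*N))
(d(113) + 1/17022) - 1*(-26939) = ((49 + 113)/(-24 + 5*113) + 1/17022) - 1*(-26939) = (162/(-24 + 565) + 1/17022) + 26939 = (162/541 + 1/17022) + 26939 = 2758105/9208902 + 26939 = 248081369083/9208902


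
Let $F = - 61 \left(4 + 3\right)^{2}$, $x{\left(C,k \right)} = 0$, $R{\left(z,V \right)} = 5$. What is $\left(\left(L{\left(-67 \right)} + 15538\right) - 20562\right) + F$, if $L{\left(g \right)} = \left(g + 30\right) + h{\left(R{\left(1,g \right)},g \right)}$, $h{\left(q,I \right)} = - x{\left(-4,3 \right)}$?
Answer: $-8050$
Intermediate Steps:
$h{\left(q,I \right)} = 0$ ($h{\left(q,I \right)} = \left(-1\right) 0 = 0$)
$F = -2989$ ($F = - 61 \cdot 7^{2} = \left(-61\right) 49 = -2989$)
$L{\left(g \right)} = 30 + g$ ($L{\left(g \right)} = \left(g + 30\right) + 0 = \left(30 + g\right) + 0 = 30 + g$)
$\left(\left(L{\left(-67 \right)} + 15538\right) - 20562\right) + F = \left(\left(\left(30 - 67\right) + 15538\right) - 20562\right) - 2989 = \left(\left(-37 + 15538\right) - 20562\right) - 2989 = \left(15501 - 20562\right) - 2989 = -5061 - 2989 = -8050$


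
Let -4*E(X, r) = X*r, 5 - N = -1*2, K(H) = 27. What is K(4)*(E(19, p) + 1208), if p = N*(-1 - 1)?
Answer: 68823/2 ≈ 34412.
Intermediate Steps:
N = 7 (N = 5 - (-1)*2 = 5 - 1*(-2) = 5 + 2 = 7)
p = -14 (p = 7*(-1 - 1) = 7*(-2) = -14)
E(X, r) = -X*r/4
K(4)*(E(19, p) + 1208) = 27*(-¼*19*(-14) + 1208) = 27*(133/2 + 1208) = 27*(2549/2) = 68823/2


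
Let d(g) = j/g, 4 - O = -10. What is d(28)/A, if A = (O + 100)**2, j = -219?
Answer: -73/121296 ≈ -0.00060183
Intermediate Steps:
O = 14 (O = 4 - 1*(-10) = 4 + 10 = 14)
d(g) = -219/g
A = 12996 (A = (14 + 100)**2 = 114**2 = 12996)
d(28)/A = -219/28/12996 = -219*1/28*(1/12996) = -219/28*1/12996 = -73/121296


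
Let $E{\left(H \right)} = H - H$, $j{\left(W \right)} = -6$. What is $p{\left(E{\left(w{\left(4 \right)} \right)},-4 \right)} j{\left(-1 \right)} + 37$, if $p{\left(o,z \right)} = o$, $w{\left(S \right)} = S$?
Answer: $37$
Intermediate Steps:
$E{\left(H \right)} = 0$
$p{\left(E{\left(w{\left(4 \right)} \right)},-4 \right)} j{\left(-1 \right)} + 37 = 0 \left(-6\right) + 37 = 0 + 37 = 37$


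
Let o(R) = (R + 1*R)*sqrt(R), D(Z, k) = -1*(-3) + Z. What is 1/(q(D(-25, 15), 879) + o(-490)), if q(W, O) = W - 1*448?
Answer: I/(10*(-47*I + 686*sqrt(10))) ≈ -9.9827e-7 + 4.6076e-5*I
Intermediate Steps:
D(Z, k) = 3 + Z
o(R) = 2*R**(3/2) (o(R) = (R + R)*sqrt(R) = (2*R)*sqrt(R) = 2*R**(3/2))
q(W, O) = -448 + W (q(W, O) = W - 448 = -448 + W)
1/(q(D(-25, 15), 879) + o(-490)) = 1/((-448 + (3 - 25)) + 2*(-490)**(3/2)) = 1/((-448 - 22) + 2*(-3430*I*sqrt(10))) = 1/(-470 - 6860*I*sqrt(10))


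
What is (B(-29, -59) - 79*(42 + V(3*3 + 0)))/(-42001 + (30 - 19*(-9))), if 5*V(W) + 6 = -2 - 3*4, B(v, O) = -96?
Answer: 1549/20900 ≈ 0.074115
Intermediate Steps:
V(W) = -4 (V(W) = -6/5 + (-2 - 3*4)/5 = -6/5 + (-2 - 12)/5 = -6/5 + (1/5)*(-14) = -6/5 - 14/5 = -4)
(B(-29, -59) - 79*(42 + V(3*3 + 0)))/(-42001 + (30 - 19*(-9))) = (-96 - 79*(42 - 4))/(-42001 + (30 - 19*(-9))) = (-96 - 79*38)/(-42001 + (30 + 171)) = (-96 - 3002)/(-42001 + 201) = -3098/(-41800) = -3098*(-1/41800) = 1549/20900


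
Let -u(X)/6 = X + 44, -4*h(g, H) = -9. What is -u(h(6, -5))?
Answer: 555/2 ≈ 277.50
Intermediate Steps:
h(g, H) = 9/4 (h(g, H) = -¼*(-9) = 9/4)
u(X) = -264 - 6*X (u(X) = -6*(X + 44) = -6*(44 + X) = -264 - 6*X)
-u(h(6, -5)) = -(-264 - 6*9/4) = -(-264 - 27/2) = -1*(-555/2) = 555/2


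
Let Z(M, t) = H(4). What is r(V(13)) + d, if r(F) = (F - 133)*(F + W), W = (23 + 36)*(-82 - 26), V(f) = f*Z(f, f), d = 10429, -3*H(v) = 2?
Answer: 8229211/9 ≈ 9.1436e+5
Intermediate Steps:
H(v) = -⅔ (H(v) = -⅓*2 = -⅔)
Z(M, t) = -⅔
V(f) = -2*f/3 (V(f) = f*(-⅔) = -2*f/3)
W = -6372 (W = 59*(-108) = -6372)
r(F) = (-6372 + F)*(-133 + F) (r(F) = (F - 133)*(F - 6372) = (-133 + F)*(-6372 + F) = (-6372 + F)*(-133 + F))
r(V(13)) + d = (847476 + (-⅔*13)² - (-13010)*13/3) + 10429 = (847476 + (-26/3)² - 6505*(-26/3)) + 10429 = (847476 + 676/9 + 169130/3) + 10429 = 8135350/9 + 10429 = 8229211/9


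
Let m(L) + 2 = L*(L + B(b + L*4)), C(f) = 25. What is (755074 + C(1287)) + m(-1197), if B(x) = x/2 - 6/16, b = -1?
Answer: 40436571/8 ≈ 5.0546e+6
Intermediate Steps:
B(x) = -3/8 + x/2 (B(x) = x*(½) - 6*1/16 = x/2 - 3/8 = -3/8 + x/2)
m(L) = -2 + L*(-7/8 + 3*L) (m(L) = -2 + L*(L + (-3/8 + (-1 + L*4)/2)) = -2 + L*(L + (-3/8 + (-1 + 4*L)/2)) = -2 + L*(L + (-3/8 + (-½ + 2*L))) = -2 + L*(L + (-7/8 + 2*L)) = -2 + L*(-7/8 + 3*L))
(755074 + C(1287)) + m(-1197) = (755074 + 25) + (-2 + 3*(-1197)² - 7/8*(-1197)) = 755099 + (-2 + 3*1432809 + 8379/8) = 755099 + (-2 + 4298427 + 8379/8) = 755099 + 34395779/8 = 40436571/8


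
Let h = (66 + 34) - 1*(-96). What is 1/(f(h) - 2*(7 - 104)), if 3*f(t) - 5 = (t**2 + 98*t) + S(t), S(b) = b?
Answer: 1/19469 ≈ 5.1364e-5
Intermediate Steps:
h = 196 (h = 100 + 96 = 196)
f(t) = 5/3 + 33*t + t**2/3 (f(t) = 5/3 + ((t**2 + 98*t) + t)/3 = 5/3 + (t**2 + 99*t)/3 = 5/3 + (33*t + t**2/3) = 5/3 + 33*t + t**2/3)
1/(f(h) - 2*(7 - 104)) = 1/((5/3 + 33*196 + (1/3)*196**2) - 2*(7 - 104)) = 1/((5/3 + 6468 + (1/3)*38416) - 2*(-97)) = 1/((5/3 + 6468 + 38416/3) + 194) = 1/(19275 + 194) = 1/19469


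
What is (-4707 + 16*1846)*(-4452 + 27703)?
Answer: 577299079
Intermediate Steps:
(-4707 + 16*1846)*(-4452 + 27703) = (-4707 + 29536)*23251 = 24829*23251 = 577299079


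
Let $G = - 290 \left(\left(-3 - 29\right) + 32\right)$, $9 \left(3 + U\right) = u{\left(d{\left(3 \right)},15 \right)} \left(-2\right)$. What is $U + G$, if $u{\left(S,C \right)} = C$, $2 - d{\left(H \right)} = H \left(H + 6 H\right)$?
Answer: $- \frac{19}{3} \approx -6.3333$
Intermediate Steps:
$d{\left(H \right)} = 2 - 7 H^{2}$ ($d{\left(H \right)} = 2 - H \left(H + 6 H\right) = 2 - H 7 H = 2 - 7 H^{2}$)
$U = - \frac{19}{3}$ ($U = -3 + \frac{15 \left(-2\right)}{9} = -3 + \frac{1}{9} \left(-30\right) = -3 - \frac{10}{3} = - \frac{19}{3} \approx -6.3333$)
$G = 0$ ($G = - 290 \left(-32 + 32\right) = \left(-290\right) 0 = 0$)
$U + G = - \frac{19}{3} + 0 = - \frac{19}{3}$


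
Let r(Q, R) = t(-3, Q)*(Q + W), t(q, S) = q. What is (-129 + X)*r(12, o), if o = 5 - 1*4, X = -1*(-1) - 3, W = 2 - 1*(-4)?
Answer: 7074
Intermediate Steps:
W = 6 (W = 2 + 4 = 6)
X = -2 (X = 1 - 3 = -2)
o = 1 (o = 5 - 4 = 1)
r(Q, R) = -18 - 3*Q (r(Q, R) = -3*(Q + 6) = -3*(6 + Q) = -18 - 3*Q)
(-129 + X)*r(12, o) = (-129 - 2)*(-18 - 3*12) = -131*(-18 - 36) = -131*(-54) = 7074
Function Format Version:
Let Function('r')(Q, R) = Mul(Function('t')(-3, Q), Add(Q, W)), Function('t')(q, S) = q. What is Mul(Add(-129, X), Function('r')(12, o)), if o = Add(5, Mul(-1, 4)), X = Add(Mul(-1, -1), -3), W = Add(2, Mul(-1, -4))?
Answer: 7074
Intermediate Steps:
W = 6 (W = Add(2, 4) = 6)
X = -2 (X = Add(1, -3) = -2)
o = 1 (o = Add(5, -4) = 1)
Function('r')(Q, R) = Add(-18, Mul(-3, Q)) (Function('r')(Q, R) = Mul(-3, Add(Q, 6)) = Mul(-3, Add(6, Q)) = Add(-18, Mul(-3, Q)))
Mul(Add(-129, X), Function('r')(12, o)) = Mul(Add(-129, -2), Add(-18, Mul(-3, 12))) = Mul(-131, Add(-18, -36)) = Mul(-131, -54) = 7074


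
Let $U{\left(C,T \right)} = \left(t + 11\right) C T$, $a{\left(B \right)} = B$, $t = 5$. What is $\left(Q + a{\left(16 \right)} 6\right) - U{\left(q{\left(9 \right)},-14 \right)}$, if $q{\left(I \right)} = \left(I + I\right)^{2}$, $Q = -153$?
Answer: $72519$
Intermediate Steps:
$q{\left(I \right)} = 4 I^{2}$ ($q{\left(I \right)} = \left(2 I\right)^{2} = 4 I^{2}$)
$U{\left(C,T \right)} = 16 C T$ ($U{\left(C,T \right)} = \left(5 + 11\right) C T = 16 C T$)
$\left(Q + a{\left(16 \right)} 6\right) - U{\left(q{\left(9 \right)},-14 \right)} = \left(-153 + 16 \cdot 6\right) - 16 \cdot 4 \cdot 9^{2} \left(-14\right) = \left(-153 + 96\right) - 16 \cdot 4 \cdot 81 \left(-14\right) = -57 - 16 \cdot 324 \left(-14\right) = -57 - -72576 = -57 + 72576 = 72519$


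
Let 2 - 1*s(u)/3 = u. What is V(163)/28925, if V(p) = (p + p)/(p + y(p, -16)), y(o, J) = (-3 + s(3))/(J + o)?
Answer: 15974/230966125 ≈ 6.9162e-5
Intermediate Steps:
s(u) = 6 - 3*u
y(o, J) = -6/(J + o) (y(o, J) = (-3 + (6 - 3*3))/(J + o) = (-3 + (6 - 9))/(J + o) = (-3 - 3)/(J + o) = -6/(J + o))
V(p) = 2*p/(p - 6/(-16 + p)) (V(p) = (p + p)/(p - 6/(-16 + p)) = (2*p)/(p - 6/(-16 + p)) = 2*p/(p - 6/(-16 + p)))
V(163)/28925 = (2*163*(-16 + 163)/(-6 + 163*(-16 + 163)))/28925 = (2*163*147/(-6 + 163*147))*(1/28925) = (2*163*147/(-6 + 23961))*(1/28925) = (2*163*147/23955)*(1/28925) = (2*163*(1/23955)*147)*(1/28925) = (15974/7985)*(1/28925) = 15974/230966125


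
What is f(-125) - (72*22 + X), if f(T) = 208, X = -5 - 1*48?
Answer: -1323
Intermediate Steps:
X = -53 (X = -5 - 48 = -53)
f(-125) - (72*22 + X) = 208 - (72*22 - 53) = 208 - (1584 - 53) = 208 - 1*1531 = 208 - 1531 = -1323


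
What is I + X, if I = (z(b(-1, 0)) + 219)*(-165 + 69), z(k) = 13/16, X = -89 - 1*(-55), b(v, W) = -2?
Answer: -21136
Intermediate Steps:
X = -34 (X = -89 + 55 = -34)
z(k) = 13/16 (z(k) = 13*(1/16) = 13/16)
I = -21102 (I = (13/16 + 219)*(-165 + 69) = (3517/16)*(-96) = -21102)
I + X = -21102 - 34 = -21136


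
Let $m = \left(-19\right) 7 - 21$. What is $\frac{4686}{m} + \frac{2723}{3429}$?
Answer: $- \frac{711316}{24003} \approx -29.634$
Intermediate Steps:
$m = -154$ ($m = -133 - 21 = -154$)
$\frac{4686}{m} + \frac{2723}{3429} = \frac{4686}{-154} + \frac{2723}{3429} = 4686 \left(- \frac{1}{154}\right) + 2723 \cdot \frac{1}{3429} = - \frac{213}{7} + \frac{2723}{3429} = - \frac{711316}{24003}$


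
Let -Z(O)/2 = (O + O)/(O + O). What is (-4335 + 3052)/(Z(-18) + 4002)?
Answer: -1283/4000 ≈ -0.32075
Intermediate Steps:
Z(O) = -2 (Z(O) = -2*(O + O)/(O + O) = -2*2*O/(2*O) = -2*2*O*1/(2*O) = -2*1 = -2)
(-4335 + 3052)/(Z(-18) + 4002) = (-4335 + 3052)/(-2 + 4002) = -1283/4000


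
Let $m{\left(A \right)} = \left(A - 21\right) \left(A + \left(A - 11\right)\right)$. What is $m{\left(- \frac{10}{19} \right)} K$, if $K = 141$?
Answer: $\frac{13206201}{361} \approx 36582.0$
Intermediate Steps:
$m{\left(A \right)} = \left(-21 + A\right) \left(-11 + 2 A\right)$ ($m{\left(A \right)} = \left(-21 + A\right) \left(A + \left(A - 11\right)\right) = \left(-21 + A\right) \left(A + \left(-11 + A\right)\right) = \left(-21 + A\right) \left(-11 + 2 A\right)$)
$m{\left(- \frac{10}{19} \right)} K = \left(231 - 53 \left(- \frac{10}{19}\right) + 2 \left(- \frac{10}{19}\right)^{2}\right) 141 = \left(231 - 53 \left(\left(-10\right) \frac{1}{19}\right) + 2 \left(\left(-10\right) \frac{1}{19}\right)^{2}\right) 141 = \left(231 - - \frac{530}{19} + 2 \left(- \frac{10}{19}\right)^{2}\right) 141 = \left(231 + \frac{530}{19} + 2 \cdot \frac{100}{361}\right) 141 = \left(231 + \frac{530}{19} + \frac{200}{361}\right) 141 = \frac{93661}{361} \cdot 141 = \frac{13206201}{361}$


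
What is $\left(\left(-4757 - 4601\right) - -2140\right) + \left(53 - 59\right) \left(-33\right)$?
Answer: $-7020$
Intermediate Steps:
$\left(\left(-4757 - 4601\right) - -2140\right) + \left(53 - 59\right) \left(-33\right) = \left(-9358 + 2140\right) + \left(53 - 59\right) \left(-33\right) = -7218 - -198 = -7218 + 198 = -7020$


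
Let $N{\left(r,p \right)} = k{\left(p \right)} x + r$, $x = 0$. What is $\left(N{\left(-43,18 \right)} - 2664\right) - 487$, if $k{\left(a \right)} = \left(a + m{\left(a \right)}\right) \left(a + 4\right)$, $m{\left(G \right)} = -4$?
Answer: $-3194$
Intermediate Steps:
$k{\left(a \right)} = \left(-4 + a\right) \left(4 + a\right)$ ($k{\left(a \right)} = \left(a - 4\right) \left(a + 4\right) = \left(-4 + a\right) \left(4 + a\right)$)
$N{\left(r,p \right)} = r$ ($N{\left(r,p \right)} = \left(-16 + p^{2}\right) 0 + r = 0 + r = r$)
$\left(N{\left(-43,18 \right)} - 2664\right) - 487 = \left(-43 - 2664\right) - 487 = -2707 - 487 = -3194$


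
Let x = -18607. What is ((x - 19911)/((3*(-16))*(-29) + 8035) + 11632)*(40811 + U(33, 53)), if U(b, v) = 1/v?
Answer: 237098402536464/499631 ≈ 4.7455e+8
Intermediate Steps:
((x - 19911)/((3*(-16))*(-29) + 8035) + 11632)*(40811 + U(33, 53)) = ((-18607 - 19911)/((3*(-16))*(-29) + 8035) + 11632)*(40811 + 1/53) = (-38518/(-48*(-29) + 8035) + 11632)*(40811 + 1/53) = (-38518/(1392 + 8035) + 11632)*(2162984/53) = (-38518/9427 + 11632)*(2162984/53) = (109616346/9427)*(2162984/53) = 237098402536464/499631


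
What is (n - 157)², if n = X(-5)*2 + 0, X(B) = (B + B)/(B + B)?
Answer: 24025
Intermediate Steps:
X(B) = 1 (X(B) = (2*B)/((2*B)) = (2*B)*(1/(2*B)) = 1)
n = 2 (n = 1*2 + 0 = 2 + 0 = 2)
(n - 157)² = (2 - 157)² = (-155)² = 24025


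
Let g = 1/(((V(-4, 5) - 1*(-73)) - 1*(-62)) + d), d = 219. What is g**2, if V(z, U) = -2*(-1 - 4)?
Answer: 1/132496 ≈ 7.5474e-6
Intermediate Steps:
V(z, U) = 10 (V(z, U) = -2*(-5) = 10)
g = 1/364 (g = 1/(((10 - 1*(-73)) - 1*(-62)) + 219) = 1/(((10 + 73) + 62) + 219) = 1/((83 + 62) + 219) = 1/(145 + 219) = 1/364 ≈ 0.0027473)
g**2 = (1/364)**2 = 1/132496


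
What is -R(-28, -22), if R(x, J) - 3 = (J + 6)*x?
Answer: -451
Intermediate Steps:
R(x, J) = 3 + x*(6 + J) (R(x, J) = 3 + (J + 6)*x = 3 + (6 + J)*x = 3 + x*(6 + J))
-R(-28, -22) = -(3 + 6*(-28) - 22*(-28)) = -(3 - 168 + 616) = -1*451 = -451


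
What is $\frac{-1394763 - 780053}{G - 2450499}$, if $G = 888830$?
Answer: $\frac{2174816}{1561669} \approx 1.3926$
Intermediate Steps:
$\frac{-1394763 - 780053}{G - 2450499} = \frac{-1394763 - 780053}{888830 - 2450499} = - \frac{2174816}{-1561669} = \left(-2174816\right) \left(- \frac{1}{1561669}\right) = \frac{2174816}{1561669}$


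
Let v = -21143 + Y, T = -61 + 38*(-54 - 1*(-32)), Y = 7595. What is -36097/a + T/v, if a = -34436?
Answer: 10831901/9719561 ≈ 1.1144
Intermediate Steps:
T = -897 (T = -61 + 38*(-54 + 32) = -61 + 38*(-22) = -61 - 836 = -897)
v = -13548 (v = -21143 + 7595 = -13548)
-36097/a + T/v = -36097/(-34436) - 897/(-13548) = -36097*(-1/34436) - 897*(-1/13548) = 36097/34436 + 299/4516 = 10831901/9719561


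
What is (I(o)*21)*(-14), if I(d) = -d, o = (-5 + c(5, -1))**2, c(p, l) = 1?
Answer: 4704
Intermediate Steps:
o = 16 (o = (-5 + 1)**2 = (-4)**2 = 16)
(I(o)*21)*(-14) = (-1*16*21)*(-14) = -16*21*(-14) = -336*(-14) = 4704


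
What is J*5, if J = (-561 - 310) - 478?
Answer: -6745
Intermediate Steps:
J = -1349 (J = -871 - 478 = -1349)
J*5 = -1349*5 = -6745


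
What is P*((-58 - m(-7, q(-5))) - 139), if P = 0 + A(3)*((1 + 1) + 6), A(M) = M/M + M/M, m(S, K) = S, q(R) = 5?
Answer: -3040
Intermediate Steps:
A(M) = 2 (A(M) = 1 + 1 = 2)
P = 16 (P = 0 + 2*((1 + 1) + 6) = 0 + 2*(2 + 6) = 0 + 2*8 = 0 + 16 = 16)
P*((-58 - m(-7, q(-5))) - 139) = 16*((-58 - 1*(-7)) - 139) = 16*((-58 + 7) - 139) = 16*(-51 - 139) = 16*(-190) = -3040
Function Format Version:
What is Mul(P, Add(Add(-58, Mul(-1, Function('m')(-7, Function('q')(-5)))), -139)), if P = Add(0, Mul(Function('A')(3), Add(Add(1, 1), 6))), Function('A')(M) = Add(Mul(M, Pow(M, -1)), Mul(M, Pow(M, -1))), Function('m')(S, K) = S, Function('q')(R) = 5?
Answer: -3040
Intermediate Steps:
Function('A')(M) = 2 (Function('A')(M) = Add(1, 1) = 2)
P = 16 (P = Add(0, Mul(2, Add(Add(1, 1), 6))) = Add(0, Mul(2, Add(2, 6))) = Add(0, Mul(2, 8)) = Add(0, 16) = 16)
Mul(P, Add(Add(-58, Mul(-1, Function('m')(-7, Function('q')(-5)))), -139)) = Mul(16, Add(Add(-58, Mul(-1, -7)), -139)) = Mul(16, Add(Add(-58, 7), -139)) = Mul(16, Add(-51, -139)) = Mul(16, -190) = -3040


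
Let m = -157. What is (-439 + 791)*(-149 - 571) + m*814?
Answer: -381238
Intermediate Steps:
(-439 + 791)*(-149 - 571) + m*814 = (-439 + 791)*(-149 - 571) - 157*814 = 352*(-720) - 127798 = -253440 - 127798 = -381238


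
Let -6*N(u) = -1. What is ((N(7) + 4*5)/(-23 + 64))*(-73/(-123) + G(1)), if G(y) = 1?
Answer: 11858/15129 ≈ 0.78379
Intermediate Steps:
N(u) = 1/6 (N(u) = -1/6*(-1) = 1/6)
((N(7) + 4*5)/(-23 + 64))*(-73/(-123) + G(1)) = ((1/6 + 4*5)/(-23 + 64))*(-73/(-123) + 1) = ((1/6 + 20)/41)*(-73*(-1/123) + 1) = ((121/6)*(1/41))*(73/123 + 1) = (121/246)*(196/123) = 11858/15129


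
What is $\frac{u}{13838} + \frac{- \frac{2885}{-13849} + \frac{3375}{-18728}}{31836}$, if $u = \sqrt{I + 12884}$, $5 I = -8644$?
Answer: $\frac{1041415}{1179587799456} + \frac{2 \sqrt{17430}}{34595} \approx 0.0076334$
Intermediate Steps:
$I = - \frac{8644}{5}$ ($I = \frac{1}{5} \left(-8644\right) = - \frac{8644}{5} \approx -1728.8$)
$u = \frac{4 \sqrt{17430}}{5}$ ($u = \sqrt{- \frac{8644}{5} + 12884} = \sqrt{\frac{55776}{5}} = \frac{4 \sqrt{17430}}{5} \approx 105.62$)
$\frac{u}{13838} + \frac{- \frac{2885}{-13849} + \frac{3375}{-18728}}{31836} = \frac{\frac{4}{5} \sqrt{17430}}{13838} + \frac{- \frac{2885}{-13849} + \frac{3375}{-18728}}{31836} = \frac{4 \sqrt{17430}}{5} \cdot \frac{1}{13838} + \left(\left(-2885\right) \left(- \frac{1}{13849}\right) + 3375 \left(- \frac{1}{18728}\right)\right) \frac{1}{31836} = \frac{2 \sqrt{17430}}{34595} + \left(\frac{2885}{13849} - \frac{3375}{18728}\right) \frac{1}{31836} = \frac{2 \sqrt{17430}}{34595} + \frac{7289905}{259364072} \cdot \frac{1}{31836} = \frac{2 \sqrt{17430}}{34595} + \frac{1041415}{1179587799456} = \frac{1041415}{1179587799456} + \frac{2 \sqrt{17430}}{34595}$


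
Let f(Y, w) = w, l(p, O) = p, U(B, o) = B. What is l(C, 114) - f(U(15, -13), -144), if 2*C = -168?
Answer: 60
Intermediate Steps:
C = -84 (C = (½)*(-168) = -84)
l(C, 114) - f(U(15, -13), -144) = -84 - 1*(-144) = -84 + 144 = 60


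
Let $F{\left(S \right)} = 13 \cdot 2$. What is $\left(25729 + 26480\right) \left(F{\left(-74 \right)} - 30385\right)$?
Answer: $-1585013031$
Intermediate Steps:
$F{\left(S \right)} = 26$
$\left(25729 + 26480\right) \left(F{\left(-74 \right)} - 30385\right) = \left(25729 + 26480\right) \left(26 - 30385\right) = 52209 \left(-30359\right) = -1585013031$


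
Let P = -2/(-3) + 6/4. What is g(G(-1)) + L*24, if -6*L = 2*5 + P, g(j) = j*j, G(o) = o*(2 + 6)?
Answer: 46/3 ≈ 15.333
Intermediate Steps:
P = 13/6 (P = -2*(-⅓) + 6*(¼) = ⅔ + 3/2 = 13/6 ≈ 2.1667)
G(o) = 8*o (G(o) = o*8 = 8*o)
g(j) = j²
L = -73/36 (L = -(2*5 + 13/6)/6 = -(10 + 13/6)/6 = -⅙*73/6 = -73/36 ≈ -2.0278)
g(G(-1)) + L*24 = (8*(-1))² - 73/36*24 = (-8)² - 146/3 = 64 - 146/3 = 46/3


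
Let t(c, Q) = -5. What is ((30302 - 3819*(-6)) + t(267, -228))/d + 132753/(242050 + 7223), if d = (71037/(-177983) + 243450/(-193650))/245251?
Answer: -83051925101890590028909/10540790649672 ≈ -7.8791e+9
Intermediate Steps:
d = -380575176/56352806774303 (d = (71037*(-1/177983) + 243450*(-1/193650))*(1/245251) = (-71037/177983 - 1623/1291)*(1/245251) = -380575176/229776053*1/245251 = -380575176/56352806774303 ≈ -6.7534e-6)
((30302 - 3819*(-6)) + t(267, -228))/d + 132753/(242050 + 7223) = ((30302 - 3819*(-6)) - 5)/(-380575176/56352806774303) + 132753/(242050 + 7223) = ((30302 + 22914) - 5)*(-56352806774303/380575176) + 132753/249273 = (53216 - 5)*(-56352806774303/380575176) + 132753*(1/249273) = 53211*(-56352806774303/380575176) + 44251/83091 = -999529733755812311/126858392 + 44251/83091 = -83051925101890590028909/10540790649672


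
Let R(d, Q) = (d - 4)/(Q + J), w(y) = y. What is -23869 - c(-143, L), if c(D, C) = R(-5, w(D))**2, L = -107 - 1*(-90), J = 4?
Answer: -461173030/19321 ≈ -23869.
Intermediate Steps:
R(d, Q) = (-4 + d)/(4 + Q) (R(d, Q) = (d - 4)/(Q + 4) = (-4 + d)/(4 + Q))
L = -17 (L = -107 + 90 = -17)
c(D, C) = 81/(4 + D)**2 (c(D, C) = ((-4 - 5)/(4 + D))**2 = (-9/(4 + D))**2 = 81/(4 + D)**2)
-23869 - c(-143, L) = -23869 - 81/(4 - 143)**2 = -23869 - 81/(-139)**2 = -23869 - 81/19321 = -461173030/19321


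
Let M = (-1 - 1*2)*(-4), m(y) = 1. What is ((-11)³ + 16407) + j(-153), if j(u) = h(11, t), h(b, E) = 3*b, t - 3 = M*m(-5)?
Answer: 15109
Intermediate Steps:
M = 12 (M = (-1 - 2)*(-4) = -3*(-4) = 12)
t = 15 (t = 3 + 12*1 = 3 + 12 = 15)
j(u) = 33 (j(u) = 3*11 = 33)
((-11)³ + 16407) + j(-153) = ((-11)³ + 16407) + 33 = (-1331 + 16407) + 33 = 15076 + 33 = 15109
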